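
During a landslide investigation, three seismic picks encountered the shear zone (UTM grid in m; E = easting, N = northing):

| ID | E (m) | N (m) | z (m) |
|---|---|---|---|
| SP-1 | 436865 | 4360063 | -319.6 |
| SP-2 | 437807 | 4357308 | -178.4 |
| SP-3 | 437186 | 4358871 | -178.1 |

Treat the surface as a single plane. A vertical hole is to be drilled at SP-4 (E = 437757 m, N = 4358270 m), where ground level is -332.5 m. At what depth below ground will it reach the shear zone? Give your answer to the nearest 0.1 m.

Two edge vectors: SP-1→SP-2 = (942, -2755, 141.2), SP-1→SP-3 = (321, -1192, 141.5).
Normal n = (SP-1→SP-2) × (SP-1→SP-3) = (-221522.1, -87967.8, -238509).
So ∂z/∂E = −n_x/n_z = −0.928778788 and ∂z/∂N = −n_y/n_z = −0.368823818.
Intercept c from SP-1: -319.6 + 405750.95 + 1608095.08 = 2013526.43.
At (437757, 4358270): z_contact = −406579.42 − 1607433.78 + 2013526.43 = -486.77 m.
Depth below ground = -332.5 − (-486.77) = 154.3 m.

154.3 m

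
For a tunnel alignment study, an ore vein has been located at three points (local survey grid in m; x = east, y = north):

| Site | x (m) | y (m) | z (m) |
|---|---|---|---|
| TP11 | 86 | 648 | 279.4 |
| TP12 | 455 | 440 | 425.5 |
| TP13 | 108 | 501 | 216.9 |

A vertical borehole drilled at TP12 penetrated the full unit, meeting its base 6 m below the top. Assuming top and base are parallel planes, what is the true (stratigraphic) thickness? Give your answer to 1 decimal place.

Let the plane be z = a·x + b·y + c.
TP12−TP11: 369a − 208b = 146.1;  TP13−TP11: 22a − 147b = −62.5.
Solving gives a = 0.69416, b = 0.52906.
|∇z| = √(a²+b²) = 0.87279, so dip δ = arctan(0.87279) = 41.11°.
True thickness = vertical thickness × cos δ = 6 × cos 41.11° = 4.5 m.

4.5 m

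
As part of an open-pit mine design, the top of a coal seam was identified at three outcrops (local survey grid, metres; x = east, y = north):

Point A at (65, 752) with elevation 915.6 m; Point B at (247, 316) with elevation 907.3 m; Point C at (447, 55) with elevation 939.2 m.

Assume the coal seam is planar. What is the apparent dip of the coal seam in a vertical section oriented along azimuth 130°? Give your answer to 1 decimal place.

Two edge vectors: Point A→Point B = (182, -436, -8.3), Point A→Point C = (382, -697, 23.6).
Normal n = (Point A→Point B) × (Point A→Point C) = (-16074.7, -7465.8, 39698).
So ∂z/∂x = −n_x/n_z = 0.40492 and ∂z/∂y = −n_y/n_z = 0.18806.
Unit vector along 130° is (sin 130°, cos 130°) = (0.7660, -0.6428).
Slope in that direction = a·(0.7660) + b·(-0.6428) = 0.18930.
Apparent dip = arctan|0.18930| = 10.7° (true dip is 24.1°, so apparent ≤ true as expected).

10.7°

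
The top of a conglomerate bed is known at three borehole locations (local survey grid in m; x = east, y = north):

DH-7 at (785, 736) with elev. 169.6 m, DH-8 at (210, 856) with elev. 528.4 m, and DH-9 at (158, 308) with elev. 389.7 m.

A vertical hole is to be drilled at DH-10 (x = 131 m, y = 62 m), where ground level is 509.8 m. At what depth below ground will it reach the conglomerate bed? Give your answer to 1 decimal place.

180.3 m

Two edge vectors: DH-7→DH-8 = (-575, 120, 358.8), DH-7→DH-9 = (-627, -428, 220.1).
Normal n = (DH-7→DH-8) × (DH-7→DH-9) = (179978.4, -98410.1, 321340).
So ∂z/∂x = −n_x/n_z = −0.56009 and ∂z/∂y = −n_y/n_z = 0.30625.
Intercept c from DH-7: 169.6 + 439.67 − 225.40 = 383.87.
At (131, 62): z_contact = −73.37 + 18.99 + 383.87 = 329.49 m.
Depth below ground = 509.8 − 329.49 = 180.3 m.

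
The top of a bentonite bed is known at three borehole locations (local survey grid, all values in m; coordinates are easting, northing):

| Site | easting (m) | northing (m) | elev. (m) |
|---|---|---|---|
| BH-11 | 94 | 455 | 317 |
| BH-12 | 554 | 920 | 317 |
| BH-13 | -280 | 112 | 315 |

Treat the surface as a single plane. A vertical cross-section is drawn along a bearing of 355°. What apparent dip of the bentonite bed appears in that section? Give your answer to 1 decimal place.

3.5°

Let the plane be z = a·easting + b·northing + c.
BH-12−BH-11: 460a + 465b = 0;  BH-13−BH-11: −374a − 343b = −2.
Solving gives a = 0.05766, b = −0.05704.
Unit vector along 355° is (sin 355°, cos 355°) = (-0.0872, 0.9962).
Slope in that direction = a·(-0.0872) + b·(0.9962) = −0.06184.
Apparent dip = arctan|0.06184| = 3.5° (true dip is 4.6°, so apparent ≤ true as expected).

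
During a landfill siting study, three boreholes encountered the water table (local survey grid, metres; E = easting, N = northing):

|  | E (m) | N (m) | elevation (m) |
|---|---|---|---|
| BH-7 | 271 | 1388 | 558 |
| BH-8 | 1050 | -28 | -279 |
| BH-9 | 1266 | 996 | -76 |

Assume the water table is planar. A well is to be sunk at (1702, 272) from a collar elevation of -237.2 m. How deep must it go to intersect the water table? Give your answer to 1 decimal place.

286.2 m

Two edge vectors: BH-7→BH-8 = (779, -1416, -837), BH-7→BH-9 = (995, -392, -634).
Normal n = (BH-7→BH-8) × (BH-7→BH-9) = (569640, -338929, 1103552).
So ∂z/∂E = −n_x/n_z = −0.516188 and ∂z/∂N = −n_y/n_z = 0.307126.
Intercept c from BH-7: 558 + 139.89 − 426.29 = 271.60.
At (1702, 272): z_contact = −878.55 + 83.54 + 271.60 = -523.42 m.
Depth below ground = -237.2 − (-523.42) = 286.2 m.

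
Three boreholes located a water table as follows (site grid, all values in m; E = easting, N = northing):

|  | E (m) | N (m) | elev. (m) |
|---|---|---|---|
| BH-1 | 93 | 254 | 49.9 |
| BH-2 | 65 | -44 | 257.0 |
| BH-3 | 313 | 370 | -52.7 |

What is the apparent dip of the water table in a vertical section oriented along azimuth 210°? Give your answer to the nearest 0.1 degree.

32.9°

Let the plane be z = a·E + b·N + c.
BH-2−BH-1: −28a − 298b = 207.1;  BH-3−BH-1: 220a + 116b = −102.6.
Solving gives a = −0.10514, b = −0.68509.
Unit vector along 210° is (sin 210°, cos 210°) = (-0.5000, -0.8660).
Slope in that direction = a·(-0.5000) + b·(-0.8660) = 0.64587.
Apparent dip = arctan|0.64587| = 32.9° (true dip is 34.7°, so apparent ≤ true as expected).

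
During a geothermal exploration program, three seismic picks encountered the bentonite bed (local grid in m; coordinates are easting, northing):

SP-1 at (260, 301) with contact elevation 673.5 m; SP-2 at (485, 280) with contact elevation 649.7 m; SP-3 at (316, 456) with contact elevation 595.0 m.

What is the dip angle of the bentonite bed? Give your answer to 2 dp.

Two edge vectors: SP-1→SP-2 = (225, -21, -23.8), SP-1→SP-3 = (56, 155, -78.5).
Normal n = (SP-1→SP-2) × (SP-1→SP-3) = (5337.5, 16329.7, 36051).
So ∂z/∂easting = −n_x/n_z = −0.14805 and ∂z/∂northing = −n_y/n_z = −0.45296.
Gradient magnitude |∇z| = √(a² + b²) = √(0.02192 + 0.20517) = 0.47654.
True dip = arctan(0.47654) = 25.48°, dipping toward NNE (azimuth ≈ 018°).

25.48°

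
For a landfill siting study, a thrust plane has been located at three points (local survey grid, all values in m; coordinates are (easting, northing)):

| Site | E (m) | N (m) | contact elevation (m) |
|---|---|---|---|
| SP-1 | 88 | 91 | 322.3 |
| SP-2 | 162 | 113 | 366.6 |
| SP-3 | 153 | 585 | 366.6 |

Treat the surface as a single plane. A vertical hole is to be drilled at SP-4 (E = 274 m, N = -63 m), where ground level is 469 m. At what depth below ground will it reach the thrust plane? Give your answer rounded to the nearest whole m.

38 m

Two edge vectors: SP-1→SP-2 = (74, 22, 44.3), SP-1→SP-3 = (65, 494, 44.3).
Normal n = (SP-1→SP-2) × (SP-1→SP-3) = (-20909.6, -398.7, 35126).
So ∂z/∂E = −n_x/n_z = 0.59527 and ∂z/∂N = −n_y/n_z = 0.01135.
Intercept c from SP-1: 322.3 − 52.38 − 1.03 = 268.88.
At (274, -63): z_contact = 163.1 − 0.7 + 268.88 = 431.3 m.
Depth below ground = 469 − 431.3 = 38 m.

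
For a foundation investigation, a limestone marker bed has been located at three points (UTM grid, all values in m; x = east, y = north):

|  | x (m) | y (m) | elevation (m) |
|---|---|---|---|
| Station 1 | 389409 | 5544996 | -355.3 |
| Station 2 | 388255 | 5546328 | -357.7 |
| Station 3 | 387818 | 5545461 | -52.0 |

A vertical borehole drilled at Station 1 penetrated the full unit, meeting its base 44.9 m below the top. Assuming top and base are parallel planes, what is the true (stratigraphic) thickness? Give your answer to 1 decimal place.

42.5 m

Two edge vectors: Station 1→Station 2 = (-1154, 1332, -2.4), Station 1→Station 3 = (-1591, 465, 303.3).
Normal n = (Station 1→Station 2) × (Station 1→Station 3) = (405111.6, 353826.6, 1582602).
So ∂z/∂x = −n_x/n_z = −0.25598 and ∂z/∂y = −n_y/n_z = −0.22357.
|∇z| = √(a²+b²) = 0.33987, so dip δ = arctan(0.33987) = 18.77°.
True thickness = vertical thickness × cos δ = 44.9 × cos 18.77° = 42.5 m.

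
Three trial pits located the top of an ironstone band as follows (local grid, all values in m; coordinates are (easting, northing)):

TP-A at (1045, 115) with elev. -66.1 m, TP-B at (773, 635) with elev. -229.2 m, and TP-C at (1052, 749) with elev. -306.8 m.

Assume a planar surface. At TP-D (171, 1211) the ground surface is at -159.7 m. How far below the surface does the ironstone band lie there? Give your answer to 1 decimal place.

213.0 m

Let the plane be z = a·E + b·N + c.
TP-B−TP-A: −272a + 520b = −163.1;  TP-C−TP-A: 7a + 634b = −240.7.
Solving gives a = −0.123567, b = −0.378289.
Then c = -66.1 − a·1045 − b·115 = 106.53.
At (171, 1211): z_contact = −21.13 − 458.11 + 106.53 = -372.71 m.
Depth below ground = -159.7 − (-372.71) = 213.0 m.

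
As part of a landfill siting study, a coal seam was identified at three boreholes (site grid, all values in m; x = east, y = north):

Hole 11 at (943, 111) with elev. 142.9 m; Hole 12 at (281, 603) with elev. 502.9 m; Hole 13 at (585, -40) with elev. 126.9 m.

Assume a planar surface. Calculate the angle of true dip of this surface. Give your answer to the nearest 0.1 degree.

28.0°

Two edge vectors: Hole 11→Hole 12 = (-662, 492, 360), Hole 11→Hole 13 = (-358, -151, -16).
Normal n = (Hole 11→Hole 12) × (Hole 11→Hole 13) = (46488, -139472, 276098).
So ∂z/∂x = −n_x/n_z = −0.16837 and ∂z/∂y = −n_y/n_z = 0.50515.
Gradient magnitude |∇z| = √(a² + b²) = √(0.02835 + 0.25518) = 0.53248.
True dip = arctan(0.53248) = 28.0°, dipping toward SSE (azimuth ≈ 162°).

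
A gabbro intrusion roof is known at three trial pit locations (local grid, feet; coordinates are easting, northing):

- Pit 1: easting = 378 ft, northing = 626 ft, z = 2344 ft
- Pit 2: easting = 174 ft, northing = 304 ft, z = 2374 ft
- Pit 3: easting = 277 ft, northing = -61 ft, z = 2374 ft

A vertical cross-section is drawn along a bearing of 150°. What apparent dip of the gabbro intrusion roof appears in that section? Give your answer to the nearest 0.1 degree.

Two edge vectors: Pit 1→Pit 2 = (-204, -322, 30), Pit 1→Pit 3 = (-101, -687, 30).
Normal n = (Pit 1→Pit 2) × (Pit 1→Pit 3) = (10950, 3090, 107626).
So ∂z/∂easting = −n_x/n_z = −0.10174 and ∂z/∂northing = −n_y/n_z = −0.02871.
Unit vector along 150° is (sin 150°, cos 150°) = (0.5000, -0.8660).
Slope in that direction = a·(0.5000) + b·(-0.8660) = −0.02601.
Apparent dip = arctan|0.02601| = 1.5° (true dip is 6.0°, so apparent ≤ true as expected).

1.5°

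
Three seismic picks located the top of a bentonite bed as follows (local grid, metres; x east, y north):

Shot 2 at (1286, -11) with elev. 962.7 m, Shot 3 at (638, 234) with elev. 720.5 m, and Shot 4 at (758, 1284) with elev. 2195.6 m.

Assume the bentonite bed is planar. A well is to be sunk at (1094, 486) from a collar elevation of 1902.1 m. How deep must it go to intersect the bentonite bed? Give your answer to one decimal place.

457.0 m

Two edge vectors: Shot 2→Shot 3 = (-648, 245, -242.2), Shot 2→Shot 4 = (-528, 1295, 1232.9).
Normal n = (Shot 2→Shot 3) × (Shot 2→Shot 4) = (615709.5, 926800.8, -709800).
So ∂z/∂x = −n_x/n_z = 0.867441 and ∂z/∂y = −n_y/n_z = 1.305721.
Intercept c from Shot 2: 962.7 − 1115.53 + 14.36 = −138.47.
At (1094, 486): z_contact = 948.98 + 634.58 − 138.47 = 1445.09 m.
Depth below ground = 1902.1 − 1445.09 = 457.0 m.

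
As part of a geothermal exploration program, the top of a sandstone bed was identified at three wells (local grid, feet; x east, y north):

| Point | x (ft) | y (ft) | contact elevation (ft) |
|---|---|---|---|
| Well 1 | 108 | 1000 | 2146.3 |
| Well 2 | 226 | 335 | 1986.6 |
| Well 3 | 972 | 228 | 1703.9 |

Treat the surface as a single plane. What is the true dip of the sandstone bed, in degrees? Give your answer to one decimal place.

21.6°

Two edge vectors: Well 1→Well 2 = (118, -665, -159.7), Well 1→Well 3 = (864, -772, -442.4).
Normal n = (Well 1→Well 2) × (Well 1→Well 3) = (170907.6, -85777.6, 483464).
So ∂z/∂x = −n_x/n_z = −0.35351 and ∂z/∂y = −n_y/n_z = 0.17742.
Gradient magnitude |∇z| = √(a² + b²) = √(0.12497 + 0.03148) = 0.39553.
True dip = arctan(0.39553) = 21.6°, dipping toward ESE (azimuth ≈ 117°).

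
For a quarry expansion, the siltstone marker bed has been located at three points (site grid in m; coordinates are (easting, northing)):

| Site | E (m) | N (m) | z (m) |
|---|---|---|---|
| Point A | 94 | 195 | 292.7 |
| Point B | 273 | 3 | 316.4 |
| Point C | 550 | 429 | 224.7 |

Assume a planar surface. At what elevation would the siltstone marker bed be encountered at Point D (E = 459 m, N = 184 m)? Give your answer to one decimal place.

273.5 m

Let the plane be z = a·E + b·N + c.
Point B−Point A: 179a − 192b = 23.7;  Point C−Point A: 456a + 234b = −68.
Solving gives a = −0.05802, b = −0.17753.
Then c = 292.7 − a·94 − b·195 = 332.77.
At (459, 184): z = −26.6 − 32.7 + 332.77 = 273.5 m.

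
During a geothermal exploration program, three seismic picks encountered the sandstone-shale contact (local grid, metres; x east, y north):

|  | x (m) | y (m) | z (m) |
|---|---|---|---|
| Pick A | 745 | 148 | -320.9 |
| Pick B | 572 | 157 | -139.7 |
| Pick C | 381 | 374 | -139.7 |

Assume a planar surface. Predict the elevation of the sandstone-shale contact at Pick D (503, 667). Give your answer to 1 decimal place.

Two edge vectors: Pick A→Pick B = (-173, 9, 181.2), Pick A→Pick C = (-364, 226, 181.2).
Normal n = (Pick A→Pick B) × (Pick A→Pick C) = (-39320.4, -34609.2, -35822).
So ∂z/∂x = −n_x/n_z = −1.09766 and ∂z/∂y = −n_y/n_z = −0.96614.
Intercept c from Pick A: -320.9 + 817.76 + 142.99 = 639.85.
At (503, 667): z = −552.1 − 644.4 + 639.85 = -556.7 m.

-556.7 m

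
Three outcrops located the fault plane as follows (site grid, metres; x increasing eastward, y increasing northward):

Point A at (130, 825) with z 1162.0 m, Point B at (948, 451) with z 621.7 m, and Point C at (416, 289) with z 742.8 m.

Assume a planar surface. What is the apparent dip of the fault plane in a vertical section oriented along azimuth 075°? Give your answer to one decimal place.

Two edge vectors: Point A→Point B = (818, -374, -540.3), Point A→Point C = (286, -536, -419.2).
Normal n = (Point A→Point B) × (Point A→Point C) = (-132820, 188379.8, -331484).
So ∂z/∂x = −n_x/n_z = −0.40068 and ∂z/∂y = −n_y/n_z = 0.56829.
Unit vector along 075° is (sin 75°, cos 75°) = (0.9659, 0.2588).
Slope in that direction = a·(0.9659) + b·(0.2588) = −0.23995.
Apparent dip = arctan|0.23995| = 13.5° (true dip is 34.8°, so apparent ≤ true as expected).

13.5°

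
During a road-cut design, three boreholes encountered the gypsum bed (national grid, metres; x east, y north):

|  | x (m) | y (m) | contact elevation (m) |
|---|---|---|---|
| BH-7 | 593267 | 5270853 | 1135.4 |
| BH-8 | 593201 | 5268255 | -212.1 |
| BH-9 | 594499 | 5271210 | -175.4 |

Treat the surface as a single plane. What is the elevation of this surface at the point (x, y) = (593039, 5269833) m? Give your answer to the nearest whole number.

854 m

Let the plane be z = a·x + b·y + c.
BH-8−BH-7: −66a − 2598b = −1347.5;  BH-9−BH-7: 1232a + 357b = −1310.8.
Solving gives a = −1.22326190, b = 0.54974414.
Then c = 1135.4 − a·593267 − b·5270853 = −2170764.25.
At (593039, 5269833): z = −725442.0 + 2897059.8 − 2170764.25 = 853.6 m.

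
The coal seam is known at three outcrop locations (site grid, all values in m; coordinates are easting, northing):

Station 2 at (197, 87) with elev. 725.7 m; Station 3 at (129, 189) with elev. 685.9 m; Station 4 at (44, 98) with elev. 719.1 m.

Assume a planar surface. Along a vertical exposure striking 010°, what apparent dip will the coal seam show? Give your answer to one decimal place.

Let the plane be z = a·easting + b·northing + c.
Station 3−Station 2: −68a + 102b = −39.8;  Station 4−Station 2: −153a + 11b = −6.6.
Solving gives a = 0.01584, b = −0.37963.
Unit vector along 010° is (sin 10°, cos 10°) = (0.1736, 0.9848).
Slope in that direction = a·(0.1736) + b·(0.9848) = −0.37112.
Apparent dip = arctan|0.37112| = 20.4° (true dip is 20.8°, so apparent ≤ true as expected).

20.4°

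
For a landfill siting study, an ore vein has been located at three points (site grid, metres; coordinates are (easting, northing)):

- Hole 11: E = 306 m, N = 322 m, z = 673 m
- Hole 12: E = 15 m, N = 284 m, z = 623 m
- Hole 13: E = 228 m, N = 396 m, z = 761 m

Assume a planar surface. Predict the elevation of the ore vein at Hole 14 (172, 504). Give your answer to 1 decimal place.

890.3 m

Two edge vectors: Hole 11→Hole 12 = (-291, -38, -50), Hole 11→Hole 13 = (-78, 74, 88).
Normal n = (Hole 11→Hole 12) × (Hole 11→Hole 13) = (356, 29508, -24498).
So ∂z/∂E = −n_x/n_z = 0.01453 and ∂z/∂N = −n_y/n_z = 1.20451.
Intercept c from Hole 11: 673 − 4.45 − 387.85 = 280.70.
At (172, 504): z = 2.5 + 607.1 + 280.70 = 890.3 m.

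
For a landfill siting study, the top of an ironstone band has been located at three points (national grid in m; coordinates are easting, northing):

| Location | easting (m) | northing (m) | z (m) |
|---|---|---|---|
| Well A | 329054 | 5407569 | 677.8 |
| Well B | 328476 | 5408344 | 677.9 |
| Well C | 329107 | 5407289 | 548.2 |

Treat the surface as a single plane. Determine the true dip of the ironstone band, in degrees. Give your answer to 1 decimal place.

46.0°

Let the plane be z = a·easting + b·northing + c.
Well B−Well A: −578a + 775b = 0.1;  Well C−Well A: 53a − 280b = −129.6.
Solving gives a = 0.83147, b = 0.62024.
Gradient magnitude |∇z| = √(a² + b²) = √(0.69134 + 0.38470) = 1.03732.
True dip = arctan(1.03732) = 46.0°, dipping toward SW (azimuth ≈ 233°).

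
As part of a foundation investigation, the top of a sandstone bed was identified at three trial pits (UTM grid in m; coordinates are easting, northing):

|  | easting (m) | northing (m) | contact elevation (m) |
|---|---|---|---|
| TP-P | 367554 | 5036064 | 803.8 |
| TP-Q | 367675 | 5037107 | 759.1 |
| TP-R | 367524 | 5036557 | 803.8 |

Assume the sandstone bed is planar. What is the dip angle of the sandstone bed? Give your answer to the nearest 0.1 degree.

Let the plane be z = a·easting + b·northing + c.
TP-Q−TP-P: 121a + 1043b = −44.7;  TP-R−TP-P: −30a + 493b = 0.
Solving gives a = −0.24232, b = −0.01475.
Gradient magnitude |∇z| = √(a² + b²) = √(0.05872 + 0.00022) = 0.24277.
True dip = arctan(0.24277) = 13.6°, dipping toward E (azimuth ≈ 087°).

13.6°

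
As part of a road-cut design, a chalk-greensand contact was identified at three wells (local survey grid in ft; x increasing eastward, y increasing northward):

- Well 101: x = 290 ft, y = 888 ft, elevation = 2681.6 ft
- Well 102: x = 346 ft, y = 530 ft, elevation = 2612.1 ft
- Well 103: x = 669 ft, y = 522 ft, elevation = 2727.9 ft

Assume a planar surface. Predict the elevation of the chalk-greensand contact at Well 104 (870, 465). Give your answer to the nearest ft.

Two edge vectors: Well 101→Well 102 = (56, -358, -69.5), Well 101→Well 103 = (379, -366, 46.3).
Normal n = (Well 101→Well 102) × (Well 101→Well 103) = (-42012.4, -28933.3, 115186).
So ∂z/∂x = −n_x/n_z = 0.36474 and ∂z/∂y = −n_y/n_z = 0.25119.
Intercept c from Well 101: 2681.6 − 105.77 − 223.05 = 2352.77.
At (870, 465): z = 317.3 + 116.8 + 2352.77 = 2786.9 ft.

2787 ft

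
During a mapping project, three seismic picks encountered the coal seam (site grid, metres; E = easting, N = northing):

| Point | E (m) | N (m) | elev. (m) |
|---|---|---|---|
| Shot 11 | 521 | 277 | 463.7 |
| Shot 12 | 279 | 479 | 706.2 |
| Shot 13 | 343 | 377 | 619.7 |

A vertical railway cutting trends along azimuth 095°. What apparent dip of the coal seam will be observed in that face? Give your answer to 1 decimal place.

Two edge vectors: Shot 11→Shot 12 = (-242, 202, 242.5), Shot 11→Shot 13 = (-178, 100, 156).
Normal n = (Shot 11→Shot 12) × (Shot 11→Shot 13) = (7262, -5413, 11756).
So ∂z/∂E = −n_x/n_z = −0.61773 and ∂z/∂N = −n_y/n_z = 0.46045.
Unit vector along 095° is (sin 95°, cos 95°) = (0.9962, -0.0872).
Slope in that direction = a·(0.9962) + b·(-0.0872) = −0.65551.
Apparent dip = arctan|0.65551| = 33.2° (true dip is 37.6°, so apparent ≤ true as expected).

33.2°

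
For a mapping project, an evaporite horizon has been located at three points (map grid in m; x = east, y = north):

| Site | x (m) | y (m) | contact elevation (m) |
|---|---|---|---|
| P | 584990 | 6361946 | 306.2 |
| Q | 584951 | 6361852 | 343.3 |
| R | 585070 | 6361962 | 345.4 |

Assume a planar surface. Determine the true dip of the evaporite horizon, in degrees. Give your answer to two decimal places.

41.99°

Two edge vectors: P→Q = (-39, -94, 37.1), P→R = (80, 16, 39.2).
Normal n = (P→Q) × (P→R) = (-4278.4, 4496.8, 6896).
So ∂z/∂x = −n_x/n_z = 0.62042 and ∂z/∂y = −n_y/n_z = −0.65209.
Gradient magnitude |∇z| = √(a² + b²) = √(0.38492 + 0.42522) = 0.90008.
True dip = arctan(0.90008) = 41.99°, dipping toward NW (azimuth ≈ 316°).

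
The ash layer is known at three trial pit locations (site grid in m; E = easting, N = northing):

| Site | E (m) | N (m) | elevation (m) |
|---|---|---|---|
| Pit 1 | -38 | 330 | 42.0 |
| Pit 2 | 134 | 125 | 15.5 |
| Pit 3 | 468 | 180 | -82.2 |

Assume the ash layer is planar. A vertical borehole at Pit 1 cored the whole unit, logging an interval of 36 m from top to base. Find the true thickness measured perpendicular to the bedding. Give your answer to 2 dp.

Two edge vectors: Pit 1→Pit 2 = (172, -205, -26.5), Pit 1→Pit 3 = (506, -150, -124.2).
Normal n = (Pit 1→Pit 2) × (Pit 1→Pit 3) = (21486, 7953.4, 77930).
So ∂z/∂E = −n_x/n_z = −0.27571 and ∂z/∂N = −n_y/n_z = −0.10206.
|∇z| = √(a²+b²) = 0.29399, so dip δ = arctan(0.29399) = 16.38°.
True thickness = vertical thickness × cos δ = 36 × cos 16.38° = 34.54 m.

34.54 m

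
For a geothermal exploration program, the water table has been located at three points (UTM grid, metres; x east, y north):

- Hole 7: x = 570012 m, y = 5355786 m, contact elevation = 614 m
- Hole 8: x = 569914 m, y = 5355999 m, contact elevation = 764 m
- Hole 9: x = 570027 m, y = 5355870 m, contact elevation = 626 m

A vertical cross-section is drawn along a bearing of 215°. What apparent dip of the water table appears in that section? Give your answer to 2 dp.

14.50°

Two edge vectors: Hole 7→Hole 8 = (-98, 213, 150), Hole 7→Hole 9 = (15, 84, 12).
Normal n = (Hole 7→Hole 8) × (Hole 7→Hole 9) = (-10044, 3426, -11427).
So ∂z/∂x = −n_x/n_z = −0.87897 and ∂z/∂y = −n_y/n_z = 0.29982.
Unit vector along 215° is (sin 215°, cos 215°) = (-0.5736, -0.8192).
Slope in that direction = a·(-0.5736) + b·(-0.8192) = 0.25856.
Apparent dip = arctan|0.25856| = 14.50° (true dip is 42.9°, so apparent ≤ true as expected).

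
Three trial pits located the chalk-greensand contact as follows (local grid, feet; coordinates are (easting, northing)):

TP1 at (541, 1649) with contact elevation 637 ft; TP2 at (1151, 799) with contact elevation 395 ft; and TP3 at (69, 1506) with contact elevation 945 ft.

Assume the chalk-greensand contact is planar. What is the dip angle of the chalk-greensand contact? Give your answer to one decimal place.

32.0°

Let the plane be z = a·E + b·N + c.
TP2−TP1: 610a − 850b = −242;  TP3−TP1: −472a − 143b = 308.
Solving gives a = −0.60685, b = −0.15080.
Gradient magnitude |∇z| = √(a² + b²) = √(0.36827 + 0.02274) = 0.62531.
True dip = arctan(0.62531) = 32.0°, dipping toward ENE (azimuth ≈ 076°).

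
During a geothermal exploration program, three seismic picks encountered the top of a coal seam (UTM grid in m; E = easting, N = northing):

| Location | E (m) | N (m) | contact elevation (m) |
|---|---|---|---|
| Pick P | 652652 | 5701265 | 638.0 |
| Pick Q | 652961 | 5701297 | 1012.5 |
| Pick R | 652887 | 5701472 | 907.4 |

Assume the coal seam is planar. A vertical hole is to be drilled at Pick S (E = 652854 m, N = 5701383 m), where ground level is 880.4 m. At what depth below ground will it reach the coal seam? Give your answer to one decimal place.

5.8 m

Let the plane be z = a·E + b·N + c.
Pick Q−Pick P: 309a + 32b = 374.5;  Pick R−Pick P: 235a + 207b = 269.4.
Solving gives a = 1.220712932, b = −0.084384246.
Then c = 638 − a·652652 − b·5701265 = −314965.79.
At (652854, 5701383): z_contact = 796947.32 − 481106.91 − 314965.79 = 874.63 m.
Depth below ground = 880.4 − 874.63 = 5.8 m.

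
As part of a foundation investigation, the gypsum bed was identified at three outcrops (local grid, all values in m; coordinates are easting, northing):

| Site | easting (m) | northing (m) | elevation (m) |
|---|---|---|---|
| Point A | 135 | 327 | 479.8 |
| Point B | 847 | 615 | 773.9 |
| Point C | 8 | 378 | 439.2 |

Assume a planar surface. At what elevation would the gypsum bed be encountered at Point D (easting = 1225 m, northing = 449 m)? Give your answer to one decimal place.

893.1 m

Two edge vectors: Point A→Point B = (712, 288, 294.1), Point A→Point C = (-127, 51, -40.6).
Normal n = (Point A→Point B) × (Point A→Point C) = (-26691.9, -8443.5, 72888).
So ∂z/∂easting = −n_x/n_z = 0.366204 and ∂z/∂northing = −n_y/n_z = 0.115842.
Intercept c from Point A: 479.8 − 49.44 − 37.88 = 392.48.
At (1225, 449): z = 448.6 + 52.0 + 392.48 = 893.1 m.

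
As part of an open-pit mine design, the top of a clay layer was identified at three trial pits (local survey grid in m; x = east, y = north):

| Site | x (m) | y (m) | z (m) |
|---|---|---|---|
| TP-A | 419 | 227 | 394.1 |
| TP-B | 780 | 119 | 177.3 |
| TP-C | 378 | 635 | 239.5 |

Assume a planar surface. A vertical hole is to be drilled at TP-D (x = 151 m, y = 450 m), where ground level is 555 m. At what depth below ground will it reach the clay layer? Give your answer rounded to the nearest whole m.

65 m

Let the plane be z = a·x + b·y + c.
TP-B−TP-A: 361a − 108b = −216.8;  TP-C−TP-A: −41a + 408b = −154.6.
Solving gives a = −0.73604, b = −0.45289.
Then c = 394.1 − a·419 − b·227 = 805.31.
At (151, 450): z_contact = −111.1 − 203.8 + 805.31 = 490.4 m.
Depth below ground = 555 − 490.4 = 65 m.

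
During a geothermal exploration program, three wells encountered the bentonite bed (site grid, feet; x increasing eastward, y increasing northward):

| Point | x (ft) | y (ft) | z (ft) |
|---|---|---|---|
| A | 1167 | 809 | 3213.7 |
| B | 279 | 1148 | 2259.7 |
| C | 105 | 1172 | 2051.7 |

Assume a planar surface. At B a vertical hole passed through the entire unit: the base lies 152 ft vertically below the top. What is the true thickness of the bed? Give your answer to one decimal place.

Let the plane be z = a·x + b·y + c.
B−A: −888a + 339b = −954;  C−A: −1062a + 363b = −1162.
Solving gives a = 1.26390, b = 0.49658.
|∇z| = √(a²+b²) = 1.35795, so dip δ = arctan(1.35795) = 53.63°.
True thickness = vertical thickness × cos δ = 152 × cos 53.63° = 90.1 ft.

90.1 ft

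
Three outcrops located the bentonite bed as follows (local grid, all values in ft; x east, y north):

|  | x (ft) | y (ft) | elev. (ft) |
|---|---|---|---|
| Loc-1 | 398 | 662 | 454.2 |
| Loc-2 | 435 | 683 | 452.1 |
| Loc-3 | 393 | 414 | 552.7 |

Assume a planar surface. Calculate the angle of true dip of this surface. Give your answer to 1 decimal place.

Let the plane be z = a·x + b·y + c.
Loc-2−Loc-1: 37a + 21b = −2.1;  Loc-3−Loc-1: −5a − 248b = 98.5.
Solving gives a = 0.17062, b = −0.40062.
Gradient magnitude |∇z| = √(a² + b²) = √(0.02911 + 0.16049) = 0.43544.
True dip = arctan(0.43544) = 23.5°, dipping toward NNW (azimuth ≈ 337°).

23.5°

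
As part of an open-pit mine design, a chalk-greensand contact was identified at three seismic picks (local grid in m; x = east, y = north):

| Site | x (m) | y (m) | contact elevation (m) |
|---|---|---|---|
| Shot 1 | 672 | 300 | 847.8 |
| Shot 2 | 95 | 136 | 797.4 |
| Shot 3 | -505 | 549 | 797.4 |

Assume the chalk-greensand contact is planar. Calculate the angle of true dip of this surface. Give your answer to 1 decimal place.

6.2°

Two edge vectors: Shot 1→Shot 2 = (-577, -164, -50.4), Shot 1→Shot 3 = (-1177, 249, -50.4).
Normal n = (Shot 1→Shot 2) × (Shot 1→Shot 3) = (20815.2, 30240, -336701).
So ∂z/∂x = −n_x/n_z = 0.06182 and ∂z/∂y = −n_y/n_z = 0.08981.
Gradient magnitude |∇z| = √(a² + b²) = √(0.00382 + 0.00807) = 0.10903.
True dip = arctan(0.10903) = 6.2°, dipping toward SW (azimuth ≈ 215°).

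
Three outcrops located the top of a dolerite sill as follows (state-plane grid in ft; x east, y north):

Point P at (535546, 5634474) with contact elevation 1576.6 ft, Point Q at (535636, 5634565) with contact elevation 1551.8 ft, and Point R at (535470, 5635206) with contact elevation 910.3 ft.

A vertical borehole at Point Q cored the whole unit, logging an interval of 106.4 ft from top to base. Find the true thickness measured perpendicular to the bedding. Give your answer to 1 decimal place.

Two edge vectors: Point P→Point Q = (90, 91, -24.8), Point P→Point R = (-76, 732, -666.3).
Normal n = (Point P→Point Q) × (Point P→Point R) = (-42479.7, 61851.8, 72796).
So ∂z/∂x = −n_x/n_z = 0.58354 and ∂z/∂y = −n_y/n_z = −0.84966.
|∇z| = √(a²+b²) = 1.03075, so dip δ = arctan(1.03075) = 45.87°.
True thickness = vertical thickness × cos δ = 106.4 × cos 45.87° = 74.1 ft.

74.1 ft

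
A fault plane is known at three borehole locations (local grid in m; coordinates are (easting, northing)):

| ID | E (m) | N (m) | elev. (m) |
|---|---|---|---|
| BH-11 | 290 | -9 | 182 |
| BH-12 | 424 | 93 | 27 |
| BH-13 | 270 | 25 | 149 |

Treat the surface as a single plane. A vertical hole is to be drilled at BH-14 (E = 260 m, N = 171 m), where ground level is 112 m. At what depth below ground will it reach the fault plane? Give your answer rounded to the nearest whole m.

Let the plane be z = a·E + b·N + c.
BH-12−BH-11: 134a + 102b = −155;  BH-13−BH-11: −20a + 34b = −33.
Solving gives a = −0.28866, b = −1.14039.
Then c = 182 − a·290 − b·-9 = 255.45.
At (260, 171): z_contact = −75.1 − 195.0 + 255.45 = -14.6 m.
Depth below ground = 112 − (-14.6) = 127 m.

127 m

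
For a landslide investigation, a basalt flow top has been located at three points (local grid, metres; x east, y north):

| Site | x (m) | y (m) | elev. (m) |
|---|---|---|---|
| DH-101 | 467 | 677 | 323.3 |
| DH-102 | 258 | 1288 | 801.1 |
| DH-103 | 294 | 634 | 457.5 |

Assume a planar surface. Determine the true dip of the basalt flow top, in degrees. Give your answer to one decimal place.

Let the plane be z = a·x + b·y + c.
DH-102−DH-101: −209a + 611b = 477.8;  DH-103−DH-101: −173a − 43b = 134.2.
Solving gives a = −0.89408, b = 0.47617.
Gradient magnitude |∇z| = √(a² + b²) = √(0.79937 + 0.22674) = 1.01297.
True dip = arctan(1.01297) = 45.4°, dipping toward ESE (azimuth ≈ 118°).

45.4°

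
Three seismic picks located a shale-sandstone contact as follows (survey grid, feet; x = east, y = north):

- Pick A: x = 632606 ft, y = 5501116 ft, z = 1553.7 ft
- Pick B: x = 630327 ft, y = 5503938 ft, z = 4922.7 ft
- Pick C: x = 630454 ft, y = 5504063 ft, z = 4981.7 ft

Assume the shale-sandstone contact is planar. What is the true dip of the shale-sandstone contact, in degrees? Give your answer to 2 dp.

Two edge vectors: Pick A→Pick B = (-2279, 2822, 3369), Pick A→Pick C = (-2152, 2947, 3428).
Normal n = (Pick A→Pick B) × (Pick A→Pick C) = (-254627, 562324, -643269).
So ∂z/∂x = −n_x/n_z = −0.39583 and ∂z/∂y = −n_y/n_z = 0.87417.
Gradient magnitude |∇z| = √(a² + b²) = √(0.15668 + 0.76417) = 0.95961.
True dip = arctan(0.95961) = 43.82°, dipping toward SSE (azimuth ≈ 156°).

43.82°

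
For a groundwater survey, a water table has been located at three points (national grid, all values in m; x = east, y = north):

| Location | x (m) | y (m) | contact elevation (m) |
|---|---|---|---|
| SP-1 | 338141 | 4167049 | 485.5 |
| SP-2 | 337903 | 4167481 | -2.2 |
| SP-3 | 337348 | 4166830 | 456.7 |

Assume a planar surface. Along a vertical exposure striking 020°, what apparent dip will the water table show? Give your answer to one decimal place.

Two edge vectors: SP-1→SP-2 = (-238, 432, -487.7), SP-1→SP-3 = (-793, -219, -28.8).
Normal n = (SP-1→SP-2) × (SP-1→SP-3) = (-119247.9, 379891.7, 394698).
So ∂z/∂x = −n_x/n_z = 0.30212 and ∂z/∂y = −n_y/n_z = −0.96249.
Unit vector along 020° is (sin 20°, cos 20°) = (0.3420, 0.9397).
Slope in that direction = a·(0.3420) + b·(0.9397) = −0.80111.
Apparent dip = arctan|0.80111| = 38.7° (true dip is 45.3°, so apparent ≤ true as expected).

38.7°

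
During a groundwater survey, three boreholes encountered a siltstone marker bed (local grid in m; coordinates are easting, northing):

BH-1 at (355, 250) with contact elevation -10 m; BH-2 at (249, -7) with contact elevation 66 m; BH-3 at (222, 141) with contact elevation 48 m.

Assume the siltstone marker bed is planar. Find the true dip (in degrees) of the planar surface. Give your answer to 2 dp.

Let the plane be z = a·easting + b·northing + c.
BH-2−BH-1: −106a − 257b = 76;  BH-3−BH-1: −133a − 109b = 58.
Solving gives a = −0.29266, b = −0.17501.
Gradient magnitude |∇z| = √(a² + b²) = √(0.08565 + 0.03063) = 0.34100.
True dip = arctan(0.34100) = 18.83°, dipping toward ENE (azimuth ≈ 059°).

18.83°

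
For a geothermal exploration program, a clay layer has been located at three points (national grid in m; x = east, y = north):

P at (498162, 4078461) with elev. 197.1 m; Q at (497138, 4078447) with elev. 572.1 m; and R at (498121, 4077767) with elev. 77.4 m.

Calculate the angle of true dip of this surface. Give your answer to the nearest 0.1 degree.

Two edge vectors: P→Q = (-1024, -14, 375), P→R = (-41, -694, -119.7).
Normal n = (P→Q) × (P→R) = (261925.8, -137947.8, 710082).
So ∂z/∂x = −n_x/n_z = −0.36887 and ∂z/∂y = −n_y/n_z = 0.19427.
Gradient magnitude |∇z| = √(a² + b²) = √(0.13606 + 0.03774) = 0.41690.
True dip = arctan(0.41690) = 22.6°, dipping toward ESE (azimuth ≈ 118°).

22.6°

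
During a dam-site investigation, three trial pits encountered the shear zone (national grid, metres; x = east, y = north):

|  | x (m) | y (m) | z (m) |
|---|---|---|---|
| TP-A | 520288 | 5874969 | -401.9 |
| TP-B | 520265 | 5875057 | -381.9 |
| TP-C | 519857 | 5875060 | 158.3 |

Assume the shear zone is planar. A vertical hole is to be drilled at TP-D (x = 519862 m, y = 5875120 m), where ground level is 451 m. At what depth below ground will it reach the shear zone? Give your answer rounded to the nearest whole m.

306 m

Let the plane be z = a·x + b·y + c.
TP-B−TP-A: −23a + 88b = 20;  TP-C−TP-A: −431a + 91b = 560.2.
Solving gives a = −1.32489466, b = −0.11900656.
Then c = -401.9 − a·520288 − b·5874969 = 1388084.73.
At (519862, 5875120): z_contact = −688762.4 − 699177.8 + 1388084.73 = 144.5 m.
Depth below ground = 451 − 144.5 = 306 m.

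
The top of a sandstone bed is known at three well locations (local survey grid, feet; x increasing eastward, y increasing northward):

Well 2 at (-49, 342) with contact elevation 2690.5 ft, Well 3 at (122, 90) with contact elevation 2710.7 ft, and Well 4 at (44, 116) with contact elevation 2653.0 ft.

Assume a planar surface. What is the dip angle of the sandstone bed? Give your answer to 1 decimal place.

47.0°

Two edge vectors: Well 2→Well 3 = (171, -252, 20.2), Well 2→Well 4 = (93, -226, -37.5).
Normal n = (Well 2→Well 3) × (Well 2→Well 4) = (14015.2, 8291.1, -15210).
So ∂z/∂x = −n_x/n_z = 0.92145 and ∂z/∂y = −n_y/n_z = 0.54511.
Gradient magnitude |∇z| = √(a² + b²) = √(0.84906 + 0.29714) = 1.07061.
True dip = arctan(1.07061) = 47.0°, dipping toward WSW (azimuth ≈ 239°).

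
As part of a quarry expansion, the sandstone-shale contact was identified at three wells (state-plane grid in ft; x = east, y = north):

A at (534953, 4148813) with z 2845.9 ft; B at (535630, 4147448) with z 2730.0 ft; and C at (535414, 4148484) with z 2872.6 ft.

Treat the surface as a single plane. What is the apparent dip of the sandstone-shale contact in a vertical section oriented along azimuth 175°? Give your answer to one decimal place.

9.0°

Two edge vectors: A→B = (677, -1365, -115.9), A→C = (461, -329, 26.7).
Normal n = (A→B) × (A→C) = (-74576.6, -71505.8, 406532).
So ∂z/∂x = −n_x/n_z = 0.18345 and ∂z/∂y = −n_y/n_z = 0.17589.
Unit vector along 175° is (sin 175°, cos 175°) = (0.0872, -0.9962).
Slope in that direction = a·(0.0872) + b·(-0.9962) = −0.15923.
Apparent dip = arctan|0.15923| = 9.0° (true dip is 14.3°, so apparent ≤ true as expected).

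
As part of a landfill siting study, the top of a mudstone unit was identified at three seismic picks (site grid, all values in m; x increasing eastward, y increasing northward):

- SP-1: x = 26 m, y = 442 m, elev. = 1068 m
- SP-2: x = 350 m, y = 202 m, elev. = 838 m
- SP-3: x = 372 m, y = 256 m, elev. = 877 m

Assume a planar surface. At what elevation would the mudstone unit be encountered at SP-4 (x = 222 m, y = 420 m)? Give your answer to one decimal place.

Two edge vectors: SP-1→SP-2 = (324, -240, -230), SP-1→SP-3 = (346, -186, -191).
Normal n = (SP-1→SP-2) × (SP-1→SP-3) = (3060, -17696, 22776).
So ∂z/∂x = −n_x/n_z = −0.13435 and ∂z/∂y = −n_y/n_z = 0.77696.
Intercept c from SP-1: 1068 + 3.49 − 343.42 = 728.08.
At (222, 420): z = −29.8 + 326.3 + 728.08 = 1024.6 m.

1024.6 m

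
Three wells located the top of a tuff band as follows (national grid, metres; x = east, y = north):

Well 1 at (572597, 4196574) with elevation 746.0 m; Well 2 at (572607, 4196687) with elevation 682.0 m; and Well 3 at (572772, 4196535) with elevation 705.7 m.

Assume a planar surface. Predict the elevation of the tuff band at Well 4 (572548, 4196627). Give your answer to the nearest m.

735 m

Two edge vectors: Well 1→Well 2 = (10, 113, -64), Well 1→Well 3 = (175, -39, -40.3).
Normal n = (Well 1→Well 2) × (Well 1→Well 3) = (-7049.9, -10797, -20165).
So ∂z/∂x = −n_x/n_z = −0.34961071 and ∂z/∂y = −n_y/n_z = −0.53543268.
Intercept c from Well 1: 746 + 200186.04 + 2246982.87 = 2447914.91.
At (572548, 4196627): z = −200168.9 − 2247011.2 + 2447914.91 = 734.8 m.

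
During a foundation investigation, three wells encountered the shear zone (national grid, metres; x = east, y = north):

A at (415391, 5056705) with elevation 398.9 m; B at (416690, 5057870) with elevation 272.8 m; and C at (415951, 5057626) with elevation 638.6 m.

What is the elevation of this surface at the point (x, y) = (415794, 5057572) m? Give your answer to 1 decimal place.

Two edge vectors: A→B = (1299, 1165, -126.1), A→C = (560, 921, 239.7).
Normal n = (A→B) × (A→C) = (395388.6, -381986.3, 543979).
So ∂z/∂x = −n_x/n_z = −0.726845338 and ∂z/∂y = −n_y/n_z = 0.702207806.
Intercept c from A: 398.9 + 301925.01 − 3550857.72 = −3248533.81.
At (415794, 5057572): z = −302217.9 + 3551466.5 − 3248533.81 = 714.8 m.

714.8 m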